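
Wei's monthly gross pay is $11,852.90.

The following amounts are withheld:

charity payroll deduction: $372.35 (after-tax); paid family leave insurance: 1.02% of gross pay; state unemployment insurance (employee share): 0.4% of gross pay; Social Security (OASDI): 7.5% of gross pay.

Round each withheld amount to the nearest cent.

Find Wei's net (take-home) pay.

$10,423.27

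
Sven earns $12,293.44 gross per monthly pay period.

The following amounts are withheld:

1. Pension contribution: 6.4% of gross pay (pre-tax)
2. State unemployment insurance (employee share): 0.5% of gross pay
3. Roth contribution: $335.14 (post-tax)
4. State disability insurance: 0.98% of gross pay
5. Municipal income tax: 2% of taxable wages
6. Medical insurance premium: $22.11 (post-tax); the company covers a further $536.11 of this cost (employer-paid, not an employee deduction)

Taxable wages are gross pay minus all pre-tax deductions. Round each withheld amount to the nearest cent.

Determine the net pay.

$10,737.33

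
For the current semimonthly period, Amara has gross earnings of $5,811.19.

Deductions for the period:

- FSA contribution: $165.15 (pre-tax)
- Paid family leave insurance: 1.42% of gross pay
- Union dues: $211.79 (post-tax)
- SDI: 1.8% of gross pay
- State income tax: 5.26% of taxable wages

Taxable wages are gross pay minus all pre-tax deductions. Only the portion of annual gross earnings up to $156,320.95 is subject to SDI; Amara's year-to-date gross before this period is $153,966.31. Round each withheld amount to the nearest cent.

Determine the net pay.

FSA contribution: $165.15
Taxable wages = $5,811.19 − $165.15 = $5,646.04
State income tax: $5,646.04 × 0.0526 = $296.98
SDI: only $156,320.95 − $153,966.31 = $2,354.64 of this check is subject → $2,354.64 × 0.018 = $42.38
Paid family leave insurance: $5,811.19 × 0.0142 = $82.52
Union dues: $211.79
Total deductions = $165.15 + $296.98 + $42.38 + $82.52 + $211.79 = $798.82
Net pay = $5,811.19 − $798.82 = $5,012.37

$5,012.37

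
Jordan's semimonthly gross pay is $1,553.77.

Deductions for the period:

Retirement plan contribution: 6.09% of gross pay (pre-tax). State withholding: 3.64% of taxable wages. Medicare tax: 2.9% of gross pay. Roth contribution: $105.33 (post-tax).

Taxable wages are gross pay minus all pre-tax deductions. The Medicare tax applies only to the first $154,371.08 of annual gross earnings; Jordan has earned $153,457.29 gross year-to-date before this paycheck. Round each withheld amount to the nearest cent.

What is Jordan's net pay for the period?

$1,274.21

Retirement plan contribution: $1,553.77 × 0.0609 = $94.62
Taxable wages = $1,553.77 − $94.62 = $1,459.15
State withholding: $1,459.15 × 0.0364 = $53.11
Medicare tax: only $154,371.08 − $153,457.29 = $913.79 of this check is subject → $913.79 × 0.029 = $26.50
Roth contribution: $105.33
Total deductions = $94.62 + $53.11 + $26.50 + $105.33 = $279.56
Net pay = $1,553.77 − $279.56 = $1,274.21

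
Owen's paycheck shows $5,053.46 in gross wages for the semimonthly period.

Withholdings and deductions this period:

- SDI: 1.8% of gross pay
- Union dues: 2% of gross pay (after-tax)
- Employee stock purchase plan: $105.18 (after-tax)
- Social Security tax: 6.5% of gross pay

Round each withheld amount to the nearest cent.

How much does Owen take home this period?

$4,427.78

Social Security tax: $5,053.46 × 0.065 = $328.47
SDI: $5,053.46 × 0.018 = $90.96
Union dues: $5,053.46 × 0.02 = $101.07
Employee stock purchase plan: $105.18
Total deductions = $328.47 + $90.96 + $101.07 + $105.18 = $625.68
Net pay = $5,053.46 − $625.68 = $4,427.78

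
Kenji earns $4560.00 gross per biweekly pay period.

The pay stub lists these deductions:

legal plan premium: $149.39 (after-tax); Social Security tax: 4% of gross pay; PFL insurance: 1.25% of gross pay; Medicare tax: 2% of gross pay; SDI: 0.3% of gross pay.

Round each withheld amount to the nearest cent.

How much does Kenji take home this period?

$4066.33

SDI: $4560.00 × 0.003 = $13.68
PFL insurance: $4560.00 × 0.0125 = $57.00
Social Security tax: $4560.00 × 0.04 = $182.40
Medicare tax: $4560.00 × 0.02 = $91.20
Legal plan premium: $149.39
Total deductions = $13.68 + $57.00 + $182.40 + $91.20 + $149.39 = $493.67
Net pay = $4560.00 − $493.67 = $4066.33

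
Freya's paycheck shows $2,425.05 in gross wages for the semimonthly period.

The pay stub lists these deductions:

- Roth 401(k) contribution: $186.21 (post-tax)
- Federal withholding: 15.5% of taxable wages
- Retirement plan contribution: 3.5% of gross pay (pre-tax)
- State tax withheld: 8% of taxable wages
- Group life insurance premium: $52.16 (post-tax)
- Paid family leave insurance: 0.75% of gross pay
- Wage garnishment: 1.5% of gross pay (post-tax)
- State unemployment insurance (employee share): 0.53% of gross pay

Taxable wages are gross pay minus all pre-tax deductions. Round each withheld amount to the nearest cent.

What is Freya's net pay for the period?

$1,484.44

Retirement plan contribution: $2,425.05 × 0.035 = $84.88
Taxable wages = $2,425.05 − $84.88 = $2,340.17
Federal withholding: $2,340.17 × 0.155 = $362.73
State tax withheld: $2,340.17 × 0.08 = $187.21
State unemployment insurance (employee share): $2,425.05 × 0.0053 = $12.85
Paid family leave insurance: $2,425.05 × 0.0075 = $18.19
Wage garnishment: $2,425.05 × 0.015 = $36.38
Roth 401(k) contribution: $186.21
Group life insurance premium: $52.16
Total deductions = $84.88 + $362.73 + $187.21 + $12.85 + $18.19 + $36.38 + $186.21 + $52.16 = $940.61
Net pay = $2,425.05 − $940.61 = $1,484.44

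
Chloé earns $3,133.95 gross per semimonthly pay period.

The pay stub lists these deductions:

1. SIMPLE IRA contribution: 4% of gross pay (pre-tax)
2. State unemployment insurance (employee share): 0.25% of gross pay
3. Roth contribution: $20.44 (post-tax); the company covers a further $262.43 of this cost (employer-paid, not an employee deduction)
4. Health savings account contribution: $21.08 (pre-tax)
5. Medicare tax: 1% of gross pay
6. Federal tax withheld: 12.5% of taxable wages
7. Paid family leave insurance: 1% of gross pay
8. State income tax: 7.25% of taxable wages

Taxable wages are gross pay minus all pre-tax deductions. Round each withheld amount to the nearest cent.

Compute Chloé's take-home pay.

$2,306.53

SIMPLE IRA contribution: $3,133.95 × 0.04 = $125.36
Health savings account contribution: $21.08
Pre-tax total = $125.36 + $21.08 = $146.44
Taxable wages = $3,133.95 − $146.44 = $2,987.51
Federal tax withheld: $2,987.51 × 0.125 = $373.44
State income tax: $2,987.51 × 0.0725 = $216.59
Paid family leave insurance: $3,133.95 × 0.01 = $31.34
State unemployment insurance (employee share): $3,133.95 × 0.0025 = $7.83
Medicare tax: $3,133.95 × 0.01 = $31.34
Roth contribution: $20.44
(Employer's $262.43 toward Roth contribution is not withheld from the employee.)
Total deductions = $125.36 + $21.08 + $373.44 + $216.59 + $31.34 + $7.83 + $31.34 + $20.44 = $827.42
Net pay = $3,133.95 − $827.42 = $2,306.53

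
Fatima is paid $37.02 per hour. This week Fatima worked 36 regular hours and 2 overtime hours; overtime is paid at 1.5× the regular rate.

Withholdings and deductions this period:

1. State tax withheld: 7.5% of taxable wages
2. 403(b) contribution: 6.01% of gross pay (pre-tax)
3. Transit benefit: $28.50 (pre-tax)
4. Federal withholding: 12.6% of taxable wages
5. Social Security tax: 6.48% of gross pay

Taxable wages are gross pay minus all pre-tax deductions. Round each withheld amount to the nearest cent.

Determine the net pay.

Regular pay: 36 × $37.02 = $1,332.72
Overtime pay: 2 × $37.02 × 1.5 = $111.06
Gross pay = $1,332.72 + $111.06 = $1,443.78
Transit benefit: $28.50
403(b) contribution: $1,443.78 × 0.0601 = $86.77
Pre-tax total = $28.50 + $86.77 = $115.27
Taxable wages = $1,443.78 − $115.27 = $1,328.51
State tax withheld: $1,328.51 × 0.075 = $99.64
Federal withholding: $1,328.51 × 0.126 = $167.39
Social Security tax: $1,443.78 × 0.0648 = $93.56
Total deductions = $28.50 + $86.77 + $99.64 + $167.39 + $93.56 = $475.86
Net pay = $1,443.78 − $475.86 = $967.92

$967.92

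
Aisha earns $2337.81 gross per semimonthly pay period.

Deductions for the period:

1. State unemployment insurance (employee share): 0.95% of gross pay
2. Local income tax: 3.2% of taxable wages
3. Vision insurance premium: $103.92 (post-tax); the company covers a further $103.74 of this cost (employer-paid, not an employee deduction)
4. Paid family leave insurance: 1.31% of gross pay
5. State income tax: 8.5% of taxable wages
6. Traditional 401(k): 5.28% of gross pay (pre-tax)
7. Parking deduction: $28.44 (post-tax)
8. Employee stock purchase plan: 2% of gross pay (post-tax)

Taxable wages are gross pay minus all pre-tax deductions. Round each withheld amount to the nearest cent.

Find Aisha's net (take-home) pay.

Traditional 401(k): $2337.81 × 0.0528 = $123.44
Taxable wages = $2337.81 − $123.44 = $2214.37
State income tax: $2214.37 × 0.085 = $188.22
Local income tax: $2214.37 × 0.032 = $70.86
Paid family leave insurance: $2337.81 × 0.0131 = $30.63
State unemployment insurance (employee share): $2337.81 × 0.0095 = $22.21
Vision insurance premium: $103.92
Parking deduction: $28.44
Employee stock purchase plan: $2337.81 × 0.02 = $46.76
(Employer's $103.74 toward vision insurance premium is not withheld from the employee.)
Total deductions = $123.44 + $188.22 + $70.86 + $30.63 + $22.21 + $103.92 + $28.44 + $46.76 = $614.48
Net pay = $2337.81 − $614.48 = $1723.33

$1723.33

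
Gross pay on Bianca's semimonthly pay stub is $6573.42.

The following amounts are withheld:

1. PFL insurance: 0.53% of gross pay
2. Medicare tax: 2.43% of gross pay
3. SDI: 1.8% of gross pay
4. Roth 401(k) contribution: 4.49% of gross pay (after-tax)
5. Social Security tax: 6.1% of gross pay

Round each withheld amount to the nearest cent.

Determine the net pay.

Medicare tax: $6573.42 × 0.0243 = $159.73
PFL insurance: $6573.42 × 0.0053 = $34.84
Social Security tax: $6573.42 × 0.061 = $400.98
SDI: $6573.42 × 0.018 = $118.32
Roth 401(k) contribution: $6573.42 × 0.0449 = $295.15
Total deductions = $159.73 + $34.84 + $400.98 + $118.32 + $295.15 = $1009.02
Net pay = $6573.42 − $1009.02 = $5564.40

$5564.40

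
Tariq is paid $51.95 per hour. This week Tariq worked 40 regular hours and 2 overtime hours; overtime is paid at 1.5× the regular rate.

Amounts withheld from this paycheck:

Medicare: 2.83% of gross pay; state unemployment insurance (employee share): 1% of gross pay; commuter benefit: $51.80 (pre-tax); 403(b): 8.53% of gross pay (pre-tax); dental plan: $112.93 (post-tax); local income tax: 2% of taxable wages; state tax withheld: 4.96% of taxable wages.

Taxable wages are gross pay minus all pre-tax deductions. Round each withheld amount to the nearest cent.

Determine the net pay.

Regular pay: 40 × $51.95 = $2,078.00
Overtime pay: 2 × $51.95 × 1.5 = $155.85
Gross pay = $2,078.00 + $155.85 = $2,233.85
403(b): $2,233.85 × 0.0853 = $190.55
Commuter benefit: $51.80
Pre-tax total = $190.55 + $51.80 = $242.35
Taxable wages = $2,233.85 − $242.35 = $1,991.50
Local income tax: $1,991.50 × 0.02 = $39.83
State tax withheld: $1,991.50 × 0.0496 = $98.78
State unemployment insurance (employee share): $2,233.85 × 0.01 = $22.34
Medicare: $2,233.85 × 0.0283 = $63.22
Dental plan: $112.93
Total deductions = $190.55 + $51.80 + $39.83 + $98.78 + $22.34 + $63.22 + $112.93 = $579.45
Net pay = $2,233.85 − $579.45 = $1,654.40

$1,654.40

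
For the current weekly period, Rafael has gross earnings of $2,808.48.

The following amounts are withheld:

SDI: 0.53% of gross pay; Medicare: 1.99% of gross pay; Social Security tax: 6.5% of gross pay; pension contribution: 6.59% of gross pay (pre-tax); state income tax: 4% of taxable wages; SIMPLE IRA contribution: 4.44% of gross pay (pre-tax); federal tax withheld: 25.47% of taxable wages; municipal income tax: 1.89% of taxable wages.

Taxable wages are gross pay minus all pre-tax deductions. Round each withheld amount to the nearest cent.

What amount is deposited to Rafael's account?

SIMPLE IRA contribution: $2,808.48 × 0.0444 = $124.70
Pension contribution: $2,808.48 × 0.0659 = $185.08
Pre-tax total = $124.70 + $185.08 = $309.78
Taxable wages = $2,808.48 − $309.78 = $2,498.70
State income tax: $2,498.70 × 0.04 = $99.95
Federal tax withheld: $2,498.70 × 0.2547 = $636.42
Municipal income tax: $2,498.70 × 0.0189 = $47.23
Medicare: $2,808.48 × 0.0199 = $55.89
SDI: $2,808.48 × 0.0053 = $14.88
Social Security tax: $2,808.48 × 0.065 = $182.55
Total deductions = $124.70 + $185.08 + $99.95 + $636.42 + $47.23 + $55.89 + $14.88 + $182.55 = $1,346.70
Net pay = $2,808.48 − $1,346.70 = $1,461.78

$1,461.78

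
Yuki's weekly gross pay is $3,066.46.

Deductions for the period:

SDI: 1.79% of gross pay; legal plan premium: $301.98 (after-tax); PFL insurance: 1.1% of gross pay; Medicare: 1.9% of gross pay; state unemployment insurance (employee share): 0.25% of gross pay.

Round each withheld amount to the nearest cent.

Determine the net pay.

$2,609.93

PFL insurance: $3,066.46 × 0.011 = $33.73
SDI: $3,066.46 × 0.0179 = $54.89
State unemployment insurance (employee share): $3,066.46 × 0.0025 = $7.67
Medicare: $3,066.46 × 0.019 = $58.26
Legal plan premium: $301.98
Total deductions = $33.73 + $54.89 + $7.67 + $58.26 + $301.98 = $456.53
Net pay = $3,066.46 − $456.53 = $2,609.93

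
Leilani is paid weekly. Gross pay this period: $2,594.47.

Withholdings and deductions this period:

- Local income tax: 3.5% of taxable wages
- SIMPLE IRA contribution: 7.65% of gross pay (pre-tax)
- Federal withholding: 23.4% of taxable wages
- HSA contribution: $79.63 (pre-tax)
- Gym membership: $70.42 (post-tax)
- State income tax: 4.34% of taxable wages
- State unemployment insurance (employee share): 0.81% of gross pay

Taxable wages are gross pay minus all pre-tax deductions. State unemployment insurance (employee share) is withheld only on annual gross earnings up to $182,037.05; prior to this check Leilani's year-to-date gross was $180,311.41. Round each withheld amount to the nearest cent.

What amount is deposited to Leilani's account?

SIMPLE IRA contribution: $2,594.47 × 0.0765 = $198.48
HSA contribution: $79.63
Pre-tax total = $198.48 + $79.63 = $278.11
Taxable wages = $2,594.47 − $278.11 = $2,316.36
State income tax: $2,316.36 × 0.0434 = $100.53
Federal withholding: $2,316.36 × 0.234 = $542.03
Local income tax: $2,316.36 × 0.035 = $81.07
State unemployment insurance (employee share): only $182,037.05 − $180,311.41 = $1,725.64 of this check is subject → $1,725.64 × 0.0081 = $13.98
Gym membership: $70.42
Total deductions = $198.48 + $79.63 + $100.53 + $542.03 + $81.07 + $13.98 + $70.42 = $1,086.14
Net pay = $2,594.47 − $1,086.14 = $1,508.33

$1,508.33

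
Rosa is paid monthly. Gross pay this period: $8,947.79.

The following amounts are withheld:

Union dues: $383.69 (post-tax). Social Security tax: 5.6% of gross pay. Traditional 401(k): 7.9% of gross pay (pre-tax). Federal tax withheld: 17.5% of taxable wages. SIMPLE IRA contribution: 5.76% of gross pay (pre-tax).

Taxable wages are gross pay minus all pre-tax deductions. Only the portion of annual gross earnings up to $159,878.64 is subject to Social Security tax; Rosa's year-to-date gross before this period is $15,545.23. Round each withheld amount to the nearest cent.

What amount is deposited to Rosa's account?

Traditional 401(k): $8,947.79 × 0.079 = $706.88
SIMPLE IRA contribution: $8,947.79 × 0.0576 = $515.39
Pre-tax total = $706.88 + $515.39 = $1,222.27
Taxable wages = $8,947.79 − $1,222.27 = $7,725.52
Federal tax withheld: $7,725.52 × 0.175 = $1,351.97
Social Security tax: cap not yet reached, full $8,947.79 is subject → $8,947.79 × 0.056 = $501.08
Union dues: $383.69
Total deductions = $706.88 + $515.39 + $1,351.97 + $501.08 + $383.69 = $3,459.01
Net pay = $8,947.79 − $3,459.01 = $5,488.78

$5,488.78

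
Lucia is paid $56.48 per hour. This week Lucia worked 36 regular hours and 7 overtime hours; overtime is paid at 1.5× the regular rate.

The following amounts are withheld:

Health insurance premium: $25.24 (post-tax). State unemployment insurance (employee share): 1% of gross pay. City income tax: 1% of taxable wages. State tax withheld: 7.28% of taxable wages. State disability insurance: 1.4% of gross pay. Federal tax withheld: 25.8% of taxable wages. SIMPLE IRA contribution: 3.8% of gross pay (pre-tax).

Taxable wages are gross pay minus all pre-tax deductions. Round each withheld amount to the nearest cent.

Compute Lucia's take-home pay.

$1577.21

Regular pay: 36 × $56.48 = $2033.28
Overtime pay: 7 × $56.48 × 1.5 = $593.04
Gross pay = $2033.28 + $593.04 = $2626.32
SIMPLE IRA contribution: $2626.32 × 0.038 = $99.80
Taxable wages = $2626.32 − $99.80 = $2526.52
City income tax: $2526.52 × 0.01 = $25.27
Federal tax withheld: $2526.52 × 0.258 = $651.84
State tax withheld: $2526.52 × 0.0728 = $183.93
State disability insurance: $2626.32 × 0.014 = $36.77
State unemployment insurance (employee share): $2626.32 × 0.01 = $26.26
Health insurance premium: $25.24
Total deductions = $99.80 + $25.27 + $651.84 + $183.93 + $36.77 + $26.26 + $25.24 = $1049.11
Net pay = $2626.32 − $1049.11 = $1577.21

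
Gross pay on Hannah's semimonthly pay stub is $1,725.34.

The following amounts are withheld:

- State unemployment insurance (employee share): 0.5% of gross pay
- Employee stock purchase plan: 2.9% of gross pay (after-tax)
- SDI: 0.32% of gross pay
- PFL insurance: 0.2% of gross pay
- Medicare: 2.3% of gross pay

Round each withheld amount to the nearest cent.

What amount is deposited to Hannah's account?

$1,618.03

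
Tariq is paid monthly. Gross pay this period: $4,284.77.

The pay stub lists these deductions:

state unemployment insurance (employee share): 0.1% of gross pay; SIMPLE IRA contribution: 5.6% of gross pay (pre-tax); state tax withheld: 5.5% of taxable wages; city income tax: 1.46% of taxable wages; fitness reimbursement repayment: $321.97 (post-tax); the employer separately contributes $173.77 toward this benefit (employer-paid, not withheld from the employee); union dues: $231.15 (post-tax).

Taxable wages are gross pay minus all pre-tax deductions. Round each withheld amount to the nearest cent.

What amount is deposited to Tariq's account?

SIMPLE IRA contribution: $4,284.77 × 0.056 = $239.95
Taxable wages = $4,284.77 − $239.95 = $4,044.82
State tax withheld: $4,044.82 × 0.055 = $222.47
City income tax: $4,044.82 × 0.0146 = $59.05
State unemployment insurance (employee share): $4,284.77 × 0.001 = $4.28
Fitness reimbursement repayment: $321.97
Union dues: $231.15
(Employer's $173.77 toward fitness reimbursement repayment is not withheld from the employee.)
Total deductions = $239.95 + $222.47 + $59.05 + $4.28 + $321.97 + $231.15 = $1,078.87
Net pay = $4,284.77 − $1,078.87 = $3,205.90

$3,205.90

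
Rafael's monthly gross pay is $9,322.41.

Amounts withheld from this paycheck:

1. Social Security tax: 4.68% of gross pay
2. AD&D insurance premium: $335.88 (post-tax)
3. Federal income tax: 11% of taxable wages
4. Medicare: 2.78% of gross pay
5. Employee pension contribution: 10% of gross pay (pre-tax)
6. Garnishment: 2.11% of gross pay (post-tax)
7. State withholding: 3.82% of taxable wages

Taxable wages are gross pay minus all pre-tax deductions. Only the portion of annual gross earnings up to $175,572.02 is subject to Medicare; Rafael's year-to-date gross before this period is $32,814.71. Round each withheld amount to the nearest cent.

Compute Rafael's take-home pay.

Employee pension contribution: $9,322.41 × 0.1 = $932.24
Taxable wages = $9,322.41 − $932.24 = $8,390.17
Federal income tax: $8,390.17 × 0.11 = $922.92
State withholding: $8,390.17 × 0.0382 = $320.50
Medicare: cap not yet reached, full $9,322.41 is subject → $9,322.41 × 0.0278 = $259.16
Social Security tax: $9,322.41 × 0.0468 = $436.29
AD&D insurance premium: $335.88
Garnishment: $9,322.41 × 0.0211 = $196.70
Total deductions = $932.24 + $922.92 + $320.50 + $259.16 + $436.29 + $335.88 + $196.70 = $3,403.69
Net pay = $9,322.41 − $3,403.69 = $5,918.72

$5,918.72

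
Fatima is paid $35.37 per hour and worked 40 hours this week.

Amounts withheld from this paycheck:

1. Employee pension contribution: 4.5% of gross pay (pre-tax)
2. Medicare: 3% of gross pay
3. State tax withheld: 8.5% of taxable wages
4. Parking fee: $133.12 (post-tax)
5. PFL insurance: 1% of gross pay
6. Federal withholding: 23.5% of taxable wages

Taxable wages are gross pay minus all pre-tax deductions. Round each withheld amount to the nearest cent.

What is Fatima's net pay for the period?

$729.05

Gross pay: 40 × $35.37 = $1,414.80
Employee pension contribution: $1,414.80 × 0.045 = $63.67
Taxable wages = $1,414.80 − $63.67 = $1,351.13
State tax withheld: $1,351.13 × 0.085 = $114.85
Federal withholding: $1,351.13 × 0.235 = $317.52
PFL insurance: $1,414.80 × 0.01 = $14.15
Medicare: $1,414.80 × 0.03 = $42.44
Parking fee: $133.12
Total deductions = $63.67 + $114.85 + $317.52 + $14.15 + $42.44 + $133.12 = $685.75
Net pay = $1,414.80 − $685.75 = $729.05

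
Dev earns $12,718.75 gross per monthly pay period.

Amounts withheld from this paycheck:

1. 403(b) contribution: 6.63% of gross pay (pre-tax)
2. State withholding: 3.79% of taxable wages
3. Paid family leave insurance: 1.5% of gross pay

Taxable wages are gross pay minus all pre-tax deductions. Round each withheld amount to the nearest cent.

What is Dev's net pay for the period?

$11,234.64

403(b) contribution: $12,718.75 × 0.0663 = $843.25
Taxable wages = $12,718.75 − $843.25 = $11,875.50
State withholding: $11,875.50 × 0.0379 = $450.08
Paid family leave insurance: $12,718.75 × 0.015 = $190.78
Total deductions = $843.25 + $450.08 + $190.78 = $1,484.11
Net pay = $12,718.75 − $1,484.11 = $11,234.64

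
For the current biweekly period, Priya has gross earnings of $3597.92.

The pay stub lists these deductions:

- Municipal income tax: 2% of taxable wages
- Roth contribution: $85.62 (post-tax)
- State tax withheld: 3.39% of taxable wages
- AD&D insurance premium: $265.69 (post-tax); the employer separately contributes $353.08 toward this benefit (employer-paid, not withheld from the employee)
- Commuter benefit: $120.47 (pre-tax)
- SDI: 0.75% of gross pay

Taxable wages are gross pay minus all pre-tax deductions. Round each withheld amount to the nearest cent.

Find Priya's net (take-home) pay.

$2911.72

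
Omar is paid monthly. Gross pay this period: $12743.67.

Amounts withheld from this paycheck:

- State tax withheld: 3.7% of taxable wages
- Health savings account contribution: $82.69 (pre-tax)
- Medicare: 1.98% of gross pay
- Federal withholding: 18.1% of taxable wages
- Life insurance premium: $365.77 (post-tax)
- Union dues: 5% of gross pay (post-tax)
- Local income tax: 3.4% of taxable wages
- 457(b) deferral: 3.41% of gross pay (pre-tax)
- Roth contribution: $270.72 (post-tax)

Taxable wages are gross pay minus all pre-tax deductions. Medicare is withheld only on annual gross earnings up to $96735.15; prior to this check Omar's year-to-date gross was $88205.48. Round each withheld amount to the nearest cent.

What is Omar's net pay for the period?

$7702.80

457(b) deferral: $12743.67 × 0.0341 = $434.56
Health savings account contribution: $82.69
Pre-tax total = $434.56 + $82.69 = $517.25
Taxable wages = $12743.67 − $517.25 = $12226.42
Local income tax: $12226.42 × 0.034 = $415.70
State tax withheld: $12226.42 × 0.037 = $452.38
Federal withholding: $12226.42 × 0.181 = $2212.98
Medicare: only $96735.15 − $88205.48 = $8529.67 of this check is subject → $8529.67 × 0.0198 = $168.89
Life insurance premium: $365.77
Roth contribution: $270.72
Union dues: $12743.67 × 0.05 = $637.18
Total deductions = $434.56 + $82.69 + $415.70 + $452.38 + $2212.98 + $168.89 + $365.77 + $270.72 + $637.18 = $5040.87
Net pay = $12743.67 − $5040.87 = $7702.80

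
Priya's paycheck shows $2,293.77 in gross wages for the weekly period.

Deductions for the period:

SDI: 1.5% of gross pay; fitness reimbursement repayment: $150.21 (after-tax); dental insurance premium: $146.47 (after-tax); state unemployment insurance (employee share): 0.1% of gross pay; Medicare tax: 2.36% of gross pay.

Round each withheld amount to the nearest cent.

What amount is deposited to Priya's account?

SDI: $2,293.77 × 0.015 = $34.41
State unemployment insurance (employee share): $2,293.77 × 0.001 = $2.29
Medicare tax: $2,293.77 × 0.0236 = $54.13
Fitness reimbursement repayment: $150.21
Dental insurance premium: $146.47
Total deductions = $34.41 + $2.29 + $54.13 + $150.21 + $146.47 = $387.51
Net pay = $2,293.77 − $387.51 = $1,906.26

$1,906.26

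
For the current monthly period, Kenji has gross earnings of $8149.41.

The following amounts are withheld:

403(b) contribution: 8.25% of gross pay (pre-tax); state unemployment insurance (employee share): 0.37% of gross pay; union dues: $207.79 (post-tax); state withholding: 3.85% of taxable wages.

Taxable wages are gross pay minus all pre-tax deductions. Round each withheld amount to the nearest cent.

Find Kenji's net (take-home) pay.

403(b) contribution: $8149.41 × 0.0825 = $672.33
Taxable wages = $8149.41 − $672.33 = $7477.08
State withholding: $7477.08 × 0.0385 = $287.87
State unemployment insurance (employee share): $8149.41 × 0.0037 = $30.15
Union dues: $207.79
Total deductions = $672.33 + $287.87 + $30.15 + $207.79 = $1198.14
Net pay = $8149.41 − $1198.14 = $6951.27

$6951.27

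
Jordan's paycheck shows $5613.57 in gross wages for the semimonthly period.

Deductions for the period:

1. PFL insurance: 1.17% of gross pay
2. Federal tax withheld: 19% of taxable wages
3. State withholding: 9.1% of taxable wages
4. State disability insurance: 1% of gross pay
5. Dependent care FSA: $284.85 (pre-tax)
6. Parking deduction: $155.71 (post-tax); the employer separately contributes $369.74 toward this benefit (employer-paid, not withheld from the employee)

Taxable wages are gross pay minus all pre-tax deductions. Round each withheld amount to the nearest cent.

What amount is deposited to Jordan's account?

Dependent care FSA: $284.85
Taxable wages = $5613.57 − $284.85 = $5328.72
State withholding: $5328.72 × 0.091 = $484.91
Federal tax withheld: $5328.72 × 0.19 = $1012.46
PFL insurance: $5613.57 × 0.0117 = $65.68
State disability insurance: $5613.57 × 0.01 = $56.14
Parking deduction: $155.71
(Employer's $369.74 toward parking deduction is not withheld from the employee.)
Total deductions = $284.85 + $484.91 + $1012.46 + $65.68 + $56.14 + $155.71 = $2059.75
Net pay = $5613.57 − $2059.75 = $3553.82

$3553.82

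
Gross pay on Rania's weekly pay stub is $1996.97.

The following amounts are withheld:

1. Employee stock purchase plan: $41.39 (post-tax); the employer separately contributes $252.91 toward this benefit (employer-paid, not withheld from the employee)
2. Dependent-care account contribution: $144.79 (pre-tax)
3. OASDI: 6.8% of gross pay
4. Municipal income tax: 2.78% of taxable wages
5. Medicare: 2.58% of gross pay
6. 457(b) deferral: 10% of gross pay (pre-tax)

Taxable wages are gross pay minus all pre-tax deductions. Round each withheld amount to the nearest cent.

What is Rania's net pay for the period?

Dependent-care account contribution: $144.79
457(b) deferral: $1996.97 × 0.1 = $199.70
Pre-tax total = $144.79 + $199.70 = $344.49
Taxable wages = $1996.97 − $344.49 = $1652.48
Municipal income tax: $1652.48 × 0.0278 = $45.94
Medicare: $1996.97 × 0.0258 = $51.52
OASDI: $1996.97 × 0.068 = $135.79
Employee stock purchase plan: $41.39
(Employer's $252.91 toward employee stock purchase plan is not withheld from the employee.)
Total deductions = $144.79 + $199.70 + $45.94 + $51.52 + $135.79 + $41.39 = $619.13
Net pay = $1996.97 − $619.13 = $1377.84

$1377.84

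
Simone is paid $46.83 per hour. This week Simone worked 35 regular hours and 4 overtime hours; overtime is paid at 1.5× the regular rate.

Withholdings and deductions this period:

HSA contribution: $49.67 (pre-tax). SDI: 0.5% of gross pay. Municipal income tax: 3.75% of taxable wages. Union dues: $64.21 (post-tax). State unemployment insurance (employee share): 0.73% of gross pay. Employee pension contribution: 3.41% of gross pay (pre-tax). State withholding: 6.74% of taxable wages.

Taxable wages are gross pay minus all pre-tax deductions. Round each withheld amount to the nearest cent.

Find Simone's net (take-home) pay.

$1527.73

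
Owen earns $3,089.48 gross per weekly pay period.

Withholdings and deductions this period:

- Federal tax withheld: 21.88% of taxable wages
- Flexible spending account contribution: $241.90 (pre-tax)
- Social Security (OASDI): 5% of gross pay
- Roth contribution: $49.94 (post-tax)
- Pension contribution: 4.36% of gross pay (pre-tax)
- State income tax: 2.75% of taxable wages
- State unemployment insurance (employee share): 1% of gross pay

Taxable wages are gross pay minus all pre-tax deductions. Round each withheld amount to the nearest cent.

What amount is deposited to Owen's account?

Pension contribution: $3,089.48 × 0.0436 = $134.70
Flexible spending account contribution: $241.90
Pre-tax total = $134.70 + $241.90 = $376.60
Taxable wages = $3,089.48 − $376.60 = $2,712.88
State income tax: $2,712.88 × 0.0275 = $74.60
Federal tax withheld: $2,712.88 × 0.2188 = $593.58
Social Security (OASDI): $3,089.48 × 0.05 = $154.47
State unemployment insurance (employee share): $3,089.48 × 0.01 = $30.89
Roth contribution: $49.94
Total deductions = $134.70 + $241.90 + $74.60 + $593.58 + $154.47 + $30.89 + $49.94 = $1,280.08
Net pay = $3,089.48 − $1,280.08 = $1,809.40

$1,809.40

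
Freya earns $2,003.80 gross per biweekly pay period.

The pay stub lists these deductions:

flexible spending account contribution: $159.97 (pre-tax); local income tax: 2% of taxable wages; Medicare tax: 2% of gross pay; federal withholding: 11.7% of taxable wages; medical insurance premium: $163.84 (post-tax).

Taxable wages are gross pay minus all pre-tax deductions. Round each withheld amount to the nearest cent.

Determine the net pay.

Flexible spending account contribution: $159.97
Taxable wages = $2,003.80 − $159.97 = $1,843.83
Local income tax: $1,843.83 × 0.02 = $36.88
Federal withholding: $1,843.83 × 0.117 = $215.73
Medicare tax: $2,003.80 × 0.02 = $40.08
Medical insurance premium: $163.84
Total deductions = $159.97 + $36.88 + $215.73 + $40.08 + $163.84 = $616.50
Net pay = $2,003.80 − $616.50 = $1,387.30

$1,387.30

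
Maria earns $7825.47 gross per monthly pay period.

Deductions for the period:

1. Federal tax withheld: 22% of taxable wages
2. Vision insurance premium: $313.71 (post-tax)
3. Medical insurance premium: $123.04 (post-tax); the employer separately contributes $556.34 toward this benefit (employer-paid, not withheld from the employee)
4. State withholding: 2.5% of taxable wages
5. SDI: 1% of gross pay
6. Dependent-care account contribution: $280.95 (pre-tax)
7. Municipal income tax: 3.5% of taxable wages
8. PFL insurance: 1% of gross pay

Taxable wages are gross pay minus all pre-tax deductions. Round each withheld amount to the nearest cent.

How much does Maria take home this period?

$4838.81

Dependent-care account contribution: $280.95
Taxable wages = $7825.47 − $280.95 = $7544.52
Municipal income tax: $7544.52 × 0.035 = $264.06
State withholding: $7544.52 × 0.025 = $188.61
Federal tax withheld: $7544.52 × 0.22 = $1659.79
PFL insurance: $7825.47 × 0.01 = $78.25
SDI: $7825.47 × 0.01 = $78.25
Medical insurance premium: $123.04
Vision insurance premium: $313.71
(Employer's $556.34 toward medical insurance premium is not withheld from the employee.)
Total deductions = $280.95 + $264.06 + $188.61 + $1659.79 + $78.25 + $78.25 + $123.04 + $313.71 = $2986.66
Net pay = $7825.47 − $2986.66 = $4838.81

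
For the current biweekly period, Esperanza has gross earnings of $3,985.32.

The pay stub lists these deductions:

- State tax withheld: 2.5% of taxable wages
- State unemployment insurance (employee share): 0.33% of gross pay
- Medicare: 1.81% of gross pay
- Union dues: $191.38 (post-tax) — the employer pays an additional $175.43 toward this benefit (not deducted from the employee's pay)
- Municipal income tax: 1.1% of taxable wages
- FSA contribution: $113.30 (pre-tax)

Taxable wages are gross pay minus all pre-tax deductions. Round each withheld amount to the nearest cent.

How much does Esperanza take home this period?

FSA contribution: $113.30
Taxable wages = $3,985.32 − $113.30 = $3,872.02
State tax withheld: $3,872.02 × 0.025 = $96.80
Municipal income tax: $3,872.02 × 0.011 = $42.59
Medicare: $3,985.32 × 0.0181 = $72.13
State unemployment insurance (employee share): $3,985.32 × 0.0033 = $13.15
Union dues: $191.38
(Employer's $175.43 toward union dues is not withheld from the employee.)
Total deductions = $113.30 + $96.80 + $42.59 + $72.13 + $13.15 + $191.38 = $529.35
Net pay = $3,985.32 − $529.35 = $3,455.97

$3,455.97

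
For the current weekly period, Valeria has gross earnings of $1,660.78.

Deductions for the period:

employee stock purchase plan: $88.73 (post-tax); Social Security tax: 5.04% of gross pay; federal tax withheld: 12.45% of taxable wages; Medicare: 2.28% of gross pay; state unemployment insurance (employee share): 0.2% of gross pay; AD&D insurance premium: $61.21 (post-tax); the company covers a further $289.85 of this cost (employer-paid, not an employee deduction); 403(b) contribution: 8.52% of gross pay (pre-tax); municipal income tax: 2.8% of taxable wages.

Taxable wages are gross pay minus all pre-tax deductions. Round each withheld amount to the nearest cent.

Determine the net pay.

$1,012.76

403(b) contribution: $1,660.78 × 0.0852 = $141.50
Taxable wages = $1,660.78 − $141.50 = $1,519.28
Federal tax withheld: $1,519.28 × 0.1245 = $189.15
Municipal income tax: $1,519.28 × 0.028 = $42.54
State unemployment insurance (employee share): $1,660.78 × 0.002 = $3.32
Social Security tax: $1,660.78 × 0.0504 = $83.70
Medicare: $1,660.78 × 0.0228 = $37.87
AD&D insurance premium: $61.21
Employee stock purchase plan: $88.73
(Employer's $289.85 toward AD&D insurance premium is not withheld from the employee.)
Total deductions = $141.50 + $189.15 + $42.54 + $3.32 + $83.70 + $37.87 + $61.21 + $88.73 = $648.02
Net pay = $1,660.78 − $648.02 = $1,012.76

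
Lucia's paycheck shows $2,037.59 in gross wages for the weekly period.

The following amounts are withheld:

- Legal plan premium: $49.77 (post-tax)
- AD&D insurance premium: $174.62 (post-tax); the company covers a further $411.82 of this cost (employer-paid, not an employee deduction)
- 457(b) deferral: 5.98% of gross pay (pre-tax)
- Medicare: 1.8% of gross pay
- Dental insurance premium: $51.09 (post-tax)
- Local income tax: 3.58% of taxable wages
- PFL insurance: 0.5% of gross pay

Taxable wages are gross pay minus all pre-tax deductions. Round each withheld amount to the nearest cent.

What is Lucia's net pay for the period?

457(b) deferral: $2,037.59 × 0.0598 = $121.85
Taxable wages = $2,037.59 − $121.85 = $1,915.74
Local income tax: $1,915.74 × 0.0358 = $68.58
PFL insurance: $2,037.59 × 0.005 = $10.19
Medicare: $2,037.59 × 0.018 = $36.68
AD&D insurance premium: $174.62
Dental insurance premium: $51.09
Legal plan premium: $49.77
(Employer's $411.82 toward AD&D insurance premium is not withheld from the employee.)
Total deductions = $121.85 + $68.58 + $10.19 + $36.68 + $174.62 + $51.09 + $49.77 = $512.78
Net pay = $2,037.59 − $512.78 = $1,524.81

$1,524.81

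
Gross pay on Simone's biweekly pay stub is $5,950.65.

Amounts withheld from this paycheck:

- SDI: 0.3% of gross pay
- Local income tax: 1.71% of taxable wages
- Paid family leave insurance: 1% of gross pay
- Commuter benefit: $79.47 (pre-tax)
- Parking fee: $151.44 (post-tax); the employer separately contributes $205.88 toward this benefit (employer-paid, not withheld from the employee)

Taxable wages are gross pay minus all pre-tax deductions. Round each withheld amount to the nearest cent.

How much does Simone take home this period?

$5,541.98

Commuter benefit: $79.47
Taxable wages = $5,950.65 − $79.47 = $5,871.18
Local income tax: $5,871.18 × 0.0171 = $100.40
SDI: $5,950.65 × 0.003 = $17.85
Paid family leave insurance: $5,950.65 × 0.01 = $59.51
Parking fee: $151.44
(Employer's $205.88 toward parking fee is not withheld from the employee.)
Total deductions = $79.47 + $100.40 + $17.85 + $59.51 + $151.44 = $408.67
Net pay = $5,950.65 − $408.67 = $5,541.98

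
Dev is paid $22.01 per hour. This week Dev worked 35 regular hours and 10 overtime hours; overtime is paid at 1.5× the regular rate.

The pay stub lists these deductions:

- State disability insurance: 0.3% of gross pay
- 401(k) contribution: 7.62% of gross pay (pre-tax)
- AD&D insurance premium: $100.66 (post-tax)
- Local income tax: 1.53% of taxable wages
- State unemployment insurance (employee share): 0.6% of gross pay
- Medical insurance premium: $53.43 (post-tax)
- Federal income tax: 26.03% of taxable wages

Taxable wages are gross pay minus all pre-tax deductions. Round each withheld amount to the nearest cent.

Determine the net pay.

$572.47

Regular pay: 35 × $22.01 = $770.35
Overtime pay: 10 × $22.01 × 1.5 = $330.15
Gross pay = $770.35 + $330.15 = $1,100.50
401(k) contribution: $1,100.50 × 0.0762 = $83.86
Taxable wages = $1,100.50 − $83.86 = $1,016.64
Local income tax: $1,016.64 × 0.0153 = $15.55
Federal income tax: $1,016.64 × 0.2603 = $264.63
State unemployment insurance (employee share): $1,100.50 × 0.006 = $6.60
State disability insurance: $1,100.50 × 0.003 = $3.30
Medical insurance premium: $53.43
AD&D insurance premium: $100.66
Total deductions = $83.86 + $15.55 + $264.63 + $6.60 + $3.30 + $53.43 + $100.66 = $528.03
Net pay = $1,100.50 − $528.03 = $572.47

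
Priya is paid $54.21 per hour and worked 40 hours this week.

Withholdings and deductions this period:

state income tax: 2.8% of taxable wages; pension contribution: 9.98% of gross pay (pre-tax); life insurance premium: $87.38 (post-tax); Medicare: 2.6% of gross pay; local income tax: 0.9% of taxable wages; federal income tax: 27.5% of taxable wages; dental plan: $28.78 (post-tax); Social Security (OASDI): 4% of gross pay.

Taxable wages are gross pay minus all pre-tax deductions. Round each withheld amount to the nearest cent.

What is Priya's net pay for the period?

Gross pay: 40 × $54.21 = $2,168.40
Pension contribution: $2,168.40 × 0.0998 = $216.41
Taxable wages = $2,168.40 − $216.41 = $1,951.99
Federal income tax: $1,951.99 × 0.275 = $536.80
State income tax: $1,951.99 × 0.028 = $54.66
Local income tax: $1,951.99 × 0.009 = $17.57
Medicare: $2,168.40 × 0.026 = $56.38
Social Security (OASDI): $2,168.40 × 0.04 = $86.74
Life insurance premium: $87.38
Dental plan: $28.78
Total deductions = $216.41 + $536.80 + $54.66 + $17.57 + $56.38 + $86.74 + $87.38 + $28.78 = $1,084.72
Net pay = $2,168.40 − $1,084.72 = $1,083.68

$1,083.68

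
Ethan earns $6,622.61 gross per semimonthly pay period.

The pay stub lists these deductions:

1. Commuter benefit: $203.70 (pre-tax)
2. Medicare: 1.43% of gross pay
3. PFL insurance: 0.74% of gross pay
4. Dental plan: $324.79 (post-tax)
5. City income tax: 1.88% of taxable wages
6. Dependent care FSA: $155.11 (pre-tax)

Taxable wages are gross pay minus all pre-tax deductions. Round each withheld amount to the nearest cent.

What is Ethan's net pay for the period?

$5,677.54

Commuter benefit: $203.70
Dependent care FSA: $155.11
Pre-tax total = $203.70 + $155.11 = $358.81
Taxable wages = $6,622.61 − $358.81 = $6,263.80
City income tax: $6,263.80 × 0.0188 = $117.76
Medicare: $6,622.61 × 0.0143 = $94.70
PFL insurance: $6,622.61 × 0.0074 = $49.01
Dental plan: $324.79
Total deductions = $203.70 + $155.11 + $117.76 + $94.70 + $49.01 + $324.79 = $945.07
Net pay = $6,622.61 − $945.07 = $5,677.54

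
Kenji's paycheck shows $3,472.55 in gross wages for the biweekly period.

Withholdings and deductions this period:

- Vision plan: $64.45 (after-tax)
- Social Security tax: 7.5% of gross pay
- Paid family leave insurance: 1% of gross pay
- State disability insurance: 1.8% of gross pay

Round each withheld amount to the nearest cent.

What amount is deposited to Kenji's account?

$3,050.42

Paid family leave insurance: $3,472.55 × 0.01 = $34.73
State disability insurance: $3,472.55 × 0.018 = $62.51
Social Security tax: $3,472.55 × 0.075 = $260.44
Vision plan: $64.45
Total deductions = $34.73 + $62.51 + $260.44 + $64.45 = $422.13
Net pay = $3,472.55 − $422.13 = $3,050.42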